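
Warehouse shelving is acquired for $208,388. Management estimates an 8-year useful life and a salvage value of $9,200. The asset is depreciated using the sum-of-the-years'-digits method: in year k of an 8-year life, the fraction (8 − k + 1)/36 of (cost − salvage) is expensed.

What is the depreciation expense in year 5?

Depreciable base = $208,388 − $9,200 = $199,188.
Sum of the years' digits = 8+7+6+5+4+3+2+1 = 36.
Year 1: $199,188 × 8/36 = $44,264. Book value $164,124.
Year 2: $199,188 × 7/36 = $38,731. Book value $125,393.
Year 3: $199,188 × 6/36 = $33,198. Book value $92,195.
Year 4: $199,188 × 5/36 = $27,665. Book value $64,530.
Year 5: $199,188 × 4/36 = $22,132. Book value $42,398.

$22,132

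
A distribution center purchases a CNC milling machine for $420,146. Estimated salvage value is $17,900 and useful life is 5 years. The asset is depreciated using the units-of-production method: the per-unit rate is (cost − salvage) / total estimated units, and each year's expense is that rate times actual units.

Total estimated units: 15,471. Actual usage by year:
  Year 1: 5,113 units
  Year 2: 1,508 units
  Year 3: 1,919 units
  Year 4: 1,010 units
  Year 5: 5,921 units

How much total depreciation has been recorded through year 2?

Depreciable base = $420,146 − $17,900 = $402,246.
Rate = $402,246 / 15,471 units = $26 per unit.
Year 1: 5,113 × $26 = $132,938. Book value $287,208.
Year 2: 1,508 × $26 = $39,208. Book value $248,000.
Accumulated through year 2 = $420,146 − $248,000 = $172,146.

$172,146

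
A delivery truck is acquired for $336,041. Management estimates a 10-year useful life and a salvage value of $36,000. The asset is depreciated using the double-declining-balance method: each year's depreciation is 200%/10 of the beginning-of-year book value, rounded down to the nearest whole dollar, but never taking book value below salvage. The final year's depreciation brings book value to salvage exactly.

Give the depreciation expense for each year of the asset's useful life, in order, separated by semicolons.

Depreciable base = $336,041 − $36,000 = $300,041.
Year 1: ⌊$336,041 × 200%/10⌋ = $67,208. Book value $268,833.
Year 2: ⌊$268,833 × 200%/10⌋ = $53,766. Book value $215,067.
Year 3: ⌊$215,067 × 200%/10⌋ = $43,013. Book value $172,054.
Year 4: ⌊$172,054 × 200%/10⌋ = $34,410. Book value $137,644.
Year 5: ⌊$137,644 × 200%/10⌋ = $27,528. Book value $110,116.
Year 6: ⌊$110,116 × 200%/10⌋ = $22,023. Book value $88,093.
Year 7: ⌊$88,093 × 200%/10⌋ = $17,618. Book value $70,475.
Year 8: ⌊$70,475 × 200%/10⌋ = $14,095. Book value $56,380.
Year 9: ⌊$56,380 × 200%/10⌋ = $11,276. Book value $45,104.
Year 10 (final): $45,104 − $36,000 = $9,104. Book value $36,000.

$67,208; $53,766; $43,013; $34,410; $27,528; $22,023; $17,618; $14,095; $11,276; $9,104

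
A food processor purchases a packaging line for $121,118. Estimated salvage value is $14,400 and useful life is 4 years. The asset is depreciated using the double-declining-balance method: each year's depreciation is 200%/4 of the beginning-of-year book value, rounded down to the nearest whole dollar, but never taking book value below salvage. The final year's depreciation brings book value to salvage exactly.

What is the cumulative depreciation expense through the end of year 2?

$90,838

Depreciable base = $121,118 − $14,400 = $106,718.
Year 1: ⌊$121,118 × 200%/4⌋ = $60,559. Book value $60,559.
Year 2: ⌊$60,559 × 200%/4⌋ = $30,279. Book value $30,280.
Accumulated through year 2 = $121,118 − $30,280 = $90,838.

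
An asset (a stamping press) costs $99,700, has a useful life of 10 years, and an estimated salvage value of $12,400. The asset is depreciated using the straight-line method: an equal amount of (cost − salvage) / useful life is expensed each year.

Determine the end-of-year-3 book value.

Depreciable base = $99,700 − $12,400 = $87,300.
Annual expense = $87,300 / 10 = $8,730.
End of year 1: book value $90,970.
End of year 2: book value $82,240.
End of year 3: book value $73,510.

$73,510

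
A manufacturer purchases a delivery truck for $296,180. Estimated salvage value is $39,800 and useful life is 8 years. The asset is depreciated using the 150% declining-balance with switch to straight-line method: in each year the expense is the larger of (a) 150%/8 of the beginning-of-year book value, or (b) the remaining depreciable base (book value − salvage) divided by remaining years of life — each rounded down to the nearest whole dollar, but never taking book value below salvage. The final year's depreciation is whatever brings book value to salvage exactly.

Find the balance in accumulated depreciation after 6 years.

$212,996

Depreciable base = $296,180 − $39,800 = $256,380.
Year 1: DB = ⌊$296,180 × 150%/8⌋ = $55,533; SL = ⌊$256,380/8⌋ = $32,047 → take DB $55,533. Book value $240,647.
Year 2: DB = ⌊$240,647 × 150%/8⌋ = $45,121; SL = ⌊$200,847/7⌋ = $28,692 → take DB $45,121. Book value $195,526.
Year 3: DB = ⌊$195,526 × 150%/8⌋ = $36,661; SL = ⌊$155,726/6⌋ = $25,954 → take DB $36,661. Book value $158,865.
Year 4: DB = ⌊$158,865 × 150%/8⌋ = $29,787; SL = ⌊$119,065/5⌋ = $23,813 → take DB $29,787. Book value $129,078.
Year 5: DB = ⌊$129,078 × 150%/8⌋ = $24,202; SL = ⌊$89,278/4⌋ = $22,319 → take DB $24,202. Book value $104,876.
Year 6: DB = ⌊$104,876 × 150%/8⌋ = $19,664; SL = ⌊$65,076/3⌋ = $21,692 → take SL $21,692. Book value $83,184.
Accumulated through year 6 = $296,180 − $83,184 = $212,996.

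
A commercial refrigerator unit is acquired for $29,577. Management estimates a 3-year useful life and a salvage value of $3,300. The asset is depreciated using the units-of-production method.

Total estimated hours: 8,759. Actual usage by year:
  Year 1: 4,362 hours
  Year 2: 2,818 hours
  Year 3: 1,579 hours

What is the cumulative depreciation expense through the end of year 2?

Depreciable base = $29,577 − $3,300 = $26,277.
Rate = $26,277 / 8,759 hours = $3 per hour.
Year 1: 4,362 × $3 = $13,086. Book value $16,491.
Year 2: 2,818 × $3 = $8,454. Book value $8,037.
Accumulated through year 2 = $29,577 − $8,037 = $21,540.

$21,540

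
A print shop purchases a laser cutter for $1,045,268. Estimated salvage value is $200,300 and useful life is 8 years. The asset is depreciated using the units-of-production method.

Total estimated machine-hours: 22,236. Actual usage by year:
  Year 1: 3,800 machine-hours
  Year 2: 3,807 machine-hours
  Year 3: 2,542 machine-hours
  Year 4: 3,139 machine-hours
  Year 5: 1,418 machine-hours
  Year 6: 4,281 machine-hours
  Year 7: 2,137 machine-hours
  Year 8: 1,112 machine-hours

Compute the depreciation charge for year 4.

$119,282

Depreciable base = $1,045,268 − $200,300 = $844,968.
Rate = $844,968 / 22,236 machine-hours = $38 per machine-hour.
Year 1: 3,800 × $38 = $144,400. Book value $900,868.
Year 2: 3,807 × $38 = $144,666. Book value $756,202.
Year 3: 2,542 × $38 = $96,596. Book value $659,606.
Year 4: 3,139 × $38 = $119,282. Book value $540,324.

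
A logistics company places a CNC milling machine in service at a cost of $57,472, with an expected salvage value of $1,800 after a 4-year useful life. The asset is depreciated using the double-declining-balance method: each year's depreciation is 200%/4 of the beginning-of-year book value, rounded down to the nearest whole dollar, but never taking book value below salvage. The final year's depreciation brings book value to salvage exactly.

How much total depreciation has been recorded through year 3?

$50,288

Depreciable base = $57,472 − $1,800 = $55,672.
Year 1: ⌊$57,472 × 200%/4⌋ = $28,736. Book value $28,736.
Year 2: ⌊$28,736 × 200%/4⌋ = $14,368. Book value $14,368.
Year 3: ⌊$14,368 × 200%/4⌋ = $7,184. Book value $7,184.
Accumulated through year 3 = $57,472 − $7,184 = $50,288.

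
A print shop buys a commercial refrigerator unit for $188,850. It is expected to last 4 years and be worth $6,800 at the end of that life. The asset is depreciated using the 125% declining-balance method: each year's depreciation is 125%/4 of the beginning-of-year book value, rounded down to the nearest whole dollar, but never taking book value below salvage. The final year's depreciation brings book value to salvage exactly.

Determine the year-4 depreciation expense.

Depreciable base = $188,850 − $6,800 = $182,050.
Year 1: ⌊$188,850 × 125%/4⌋ = $59,015. Book value $129,835.
Year 2: ⌊$129,835 × 125%/4⌋ = $40,573. Book value $89,262.
Year 3: ⌊$89,262 × 125%/4⌋ = $27,894. Book value $61,368.
Year 4 (final): $61,368 − $6,800 = $54,568. Book value $6,800.

$54,568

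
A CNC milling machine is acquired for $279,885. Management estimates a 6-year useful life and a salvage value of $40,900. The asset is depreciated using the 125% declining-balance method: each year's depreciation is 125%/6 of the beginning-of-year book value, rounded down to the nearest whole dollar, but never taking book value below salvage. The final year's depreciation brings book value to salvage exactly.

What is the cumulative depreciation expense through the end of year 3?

Depreciable base = $279,885 − $40,900 = $238,985.
Year 1: ⌊$279,885 × 125%/6⌋ = $58,309. Book value $221,576.
Year 2: ⌊$221,576 × 125%/6⌋ = $46,161. Book value $175,415.
Year 3: ⌊$175,415 × 125%/6⌋ = $36,544. Book value $138,871.
Accumulated through year 3 = $279,885 − $138,871 = $141,014.

$141,014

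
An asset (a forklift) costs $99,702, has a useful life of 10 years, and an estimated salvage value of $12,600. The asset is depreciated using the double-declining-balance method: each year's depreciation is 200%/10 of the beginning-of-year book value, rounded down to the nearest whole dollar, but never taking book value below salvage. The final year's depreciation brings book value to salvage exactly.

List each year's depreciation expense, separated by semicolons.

$19,940; $15,952; $12,762; $10,209; $8,167; $6,534; $5,227; $4,182; $3,345; $784

Depreciable base = $99,702 − $12,600 = $87,102.
Year 1: ⌊$99,702 × 200%/10⌋ = $19,940. Book value $79,762.
Year 2: ⌊$79,762 × 200%/10⌋ = $15,952. Book value $63,810.
Year 3: ⌊$63,810 × 200%/10⌋ = $12,762. Book value $51,048.
Year 4: ⌊$51,048 × 200%/10⌋ = $10,209. Book value $40,839.
Year 5: ⌊$40,839 × 200%/10⌋ = $8,167. Book value $32,672.
Year 6: ⌊$32,672 × 200%/10⌋ = $6,534. Book value $26,138.
Year 7: ⌊$26,138 × 200%/10⌋ = $5,227. Book value $20,911.
Year 8: ⌊$20,911 × 200%/10⌋ = $4,182. Book value $16,729.
Year 9: ⌊$16,729 × 200%/10⌋ = $3,345. Book value $13,384.
Year 10 (final): $13,384 − $12,600 = $784. Book value $12,600.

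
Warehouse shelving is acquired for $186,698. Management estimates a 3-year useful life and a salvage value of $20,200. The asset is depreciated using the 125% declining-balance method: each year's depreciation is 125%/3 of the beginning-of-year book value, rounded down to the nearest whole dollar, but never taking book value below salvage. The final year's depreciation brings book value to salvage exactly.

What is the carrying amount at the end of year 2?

$63,530

Depreciable base = $186,698 − $20,200 = $166,498.
Year 1: ⌊$186,698 × 125%/3⌋ = $77,790. Book value $108,908.
Year 2: ⌊$108,908 × 125%/3⌋ = $45,378. Book value $63,530.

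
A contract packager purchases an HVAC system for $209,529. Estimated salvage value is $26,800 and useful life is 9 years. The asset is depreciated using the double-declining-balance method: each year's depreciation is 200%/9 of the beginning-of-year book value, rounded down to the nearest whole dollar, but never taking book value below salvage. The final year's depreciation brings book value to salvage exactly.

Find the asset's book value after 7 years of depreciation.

$36,078

Depreciable base = $209,529 − $26,800 = $182,729.
Year 1: ⌊$209,529 × 200%/9⌋ = $46,562. Book value $162,967.
Year 2: ⌊$162,967 × 200%/9⌋ = $36,214. Book value $126,753.
Year 3: ⌊$126,753 × 200%/9⌋ = $28,167. Book value $98,586.
Year 4: ⌊$98,586 × 200%/9⌋ = $21,908. Book value $76,678.
Year 5: ⌊$76,678 × 200%/9⌋ = $17,039. Book value $59,639.
Year 6: ⌊$59,639 × 200%/9⌋ = $13,253. Book value $46,386.
Year 7: ⌊$46,386 × 200%/9⌋ = $10,308. Book value $36,078.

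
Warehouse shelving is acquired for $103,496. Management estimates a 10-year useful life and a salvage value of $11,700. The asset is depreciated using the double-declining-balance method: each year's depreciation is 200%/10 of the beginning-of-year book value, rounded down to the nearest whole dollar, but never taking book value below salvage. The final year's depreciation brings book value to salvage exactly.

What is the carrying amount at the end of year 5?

Depreciable base = $103,496 − $11,700 = $91,796.
Year 1: ⌊$103,496 × 200%/10⌋ = $20,699. Book value $82,797.
Year 2: ⌊$82,797 × 200%/10⌋ = $16,559. Book value $66,238.
Year 3: ⌊$66,238 × 200%/10⌋ = $13,247. Book value $52,991.
Year 4: ⌊$52,991 × 200%/10⌋ = $10,598. Book value $42,393.
Year 5: ⌊$42,393 × 200%/10⌋ = $8,478. Book value $33,915.

$33,915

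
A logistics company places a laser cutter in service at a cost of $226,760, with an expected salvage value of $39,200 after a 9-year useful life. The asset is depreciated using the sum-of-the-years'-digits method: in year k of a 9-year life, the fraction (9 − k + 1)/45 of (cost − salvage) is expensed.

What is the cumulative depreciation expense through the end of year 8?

Depreciable base = $226,760 − $39,200 = $187,560.
Sum of the years' digits = 9+8+7+6+5+4+3+2+1 = 45.
Year 1: $187,560 × 9/45 = $37,512. Book value $189,248.
Year 2: $187,560 × 8/45 = $33,344. Book value $155,904.
Year 3: $187,560 × 7/45 = $29,176. Book value $126,728.
Year 4: $187,560 × 6/45 = $25,008. Book value $101,720.
Year 5: $187,560 × 5/45 = $20,840. Book value $80,880.
Year 6: $187,560 × 4/45 = $16,672. Book value $64,208.
Year 7: $187,560 × 3/45 = $12,504. Book value $51,704.
Year 8: $187,560 × 2/45 = $8,336. Book value $43,368.
Accumulated through year 8 = $226,760 − $43,368 = $183,392.

$183,392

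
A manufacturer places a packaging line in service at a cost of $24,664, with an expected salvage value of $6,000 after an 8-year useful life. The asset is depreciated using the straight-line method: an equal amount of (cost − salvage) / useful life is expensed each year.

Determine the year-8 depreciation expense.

Depreciable base = $24,664 − $6,000 = $18,664.
Annual expense = $18,664 / 8 = $2,333.

$2,333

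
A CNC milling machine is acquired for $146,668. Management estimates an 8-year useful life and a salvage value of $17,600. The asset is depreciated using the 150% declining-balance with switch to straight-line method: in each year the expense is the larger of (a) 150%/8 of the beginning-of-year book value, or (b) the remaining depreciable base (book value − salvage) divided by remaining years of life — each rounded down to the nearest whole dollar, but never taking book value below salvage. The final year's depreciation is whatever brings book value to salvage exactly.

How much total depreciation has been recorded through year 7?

Depreciable base = $146,668 − $17,600 = $129,068.
Year 1: DB = ⌊$146,668 × 150%/8⌋ = $27,500; SL = ⌊$129,068/8⌋ = $16,133 → take DB $27,500. Book value $119,168.
Year 2: DB = ⌊$119,168 × 150%/8⌋ = $22,344; SL = ⌊$101,568/7⌋ = $14,509 → take DB $22,344. Book value $96,824.
Year 3: DB = ⌊$96,824 × 150%/8⌋ = $18,154; SL = ⌊$79,224/6⌋ = $13,204 → take DB $18,154. Book value $78,670.
Year 4: DB = ⌊$78,670 × 150%/8⌋ = $14,750; SL = ⌊$61,070/5⌋ = $12,214 → take DB $14,750. Book value $63,920.
Year 5: DB = ⌊$63,920 × 150%/8⌋ = $11,985; SL = ⌊$46,320/4⌋ = $11,580 → take DB $11,985. Book value $51,935.
Year 6: DB = ⌊$51,935 × 150%/8⌋ = $9,737; SL = ⌊$34,335/3⌋ = $11,445 → take SL $11,445. Book value $40,490.
Year 7: DB = ⌊$40,490 × 150%/8⌋ = $7,591; SL = ⌊$22,890/2⌋ = $11,445 → take SL $11,445. Book value $29,045.
Accumulated through year 7 = $146,668 − $29,045 = $117,623.

$117,623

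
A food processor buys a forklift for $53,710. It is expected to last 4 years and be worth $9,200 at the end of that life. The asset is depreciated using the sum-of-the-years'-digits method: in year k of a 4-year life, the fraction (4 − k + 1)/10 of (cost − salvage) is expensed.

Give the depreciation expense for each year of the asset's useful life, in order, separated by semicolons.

Depreciable base = $53,710 − $9,200 = $44,510.
Sum of the years' digits = 4+3+2+1 = 10.
Year 1: $44,510 × 4/10 = $17,804. Book value $35,906.
Year 2: $44,510 × 3/10 = $13,353. Book value $22,553.
Year 3: $44,510 × 2/10 = $8,902. Book value $13,651.
Year 4: $44,510 × 1/10 = $4,451. Book value $9,200.

$17,804; $13,353; $8,902; $4,451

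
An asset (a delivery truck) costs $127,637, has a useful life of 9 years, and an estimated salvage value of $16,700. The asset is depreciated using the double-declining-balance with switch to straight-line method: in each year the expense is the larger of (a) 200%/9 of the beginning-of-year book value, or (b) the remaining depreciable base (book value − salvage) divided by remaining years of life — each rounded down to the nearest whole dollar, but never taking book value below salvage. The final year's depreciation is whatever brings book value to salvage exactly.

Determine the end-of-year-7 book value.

Depreciable base = $127,637 − $16,700 = $110,937.
Year 1: DB = ⌊$127,637 × 200%/9⌋ = $28,363; SL = ⌊$110,937/9⌋ = $12,326 → take DB $28,363. Book value $99,274.
Year 2: DB = ⌊$99,274 × 200%/9⌋ = $22,060; SL = ⌊$82,574/8⌋ = $10,321 → take DB $22,060. Book value $77,214.
Year 3: DB = ⌊$77,214 × 200%/9⌋ = $17,158; SL = ⌊$60,514/7⌋ = $8,644 → take DB $17,158. Book value $60,056.
Year 4: DB = ⌊$60,056 × 200%/9⌋ = $13,345; SL = ⌊$43,356/6⌋ = $7,226 → take DB $13,345. Book value $46,711.
Year 5: DB = ⌊$46,711 × 200%/9⌋ = $10,380; SL = ⌊$30,011/5⌋ = $6,002 → take DB $10,380. Book value $36,331.
Year 6: DB = ⌊$36,331 × 200%/9⌋ = $8,073; SL = ⌊$19,631/4⌋ = $4,907 → take DB $8,073. Book value $28,258.
Year 7: DB = ⌊$28,258 × 200%/9⌋ = $6,279; SL = ⌊$11,558/3⌋ = $3,852 → take DB $6,279. Book value $21,979.

$21,979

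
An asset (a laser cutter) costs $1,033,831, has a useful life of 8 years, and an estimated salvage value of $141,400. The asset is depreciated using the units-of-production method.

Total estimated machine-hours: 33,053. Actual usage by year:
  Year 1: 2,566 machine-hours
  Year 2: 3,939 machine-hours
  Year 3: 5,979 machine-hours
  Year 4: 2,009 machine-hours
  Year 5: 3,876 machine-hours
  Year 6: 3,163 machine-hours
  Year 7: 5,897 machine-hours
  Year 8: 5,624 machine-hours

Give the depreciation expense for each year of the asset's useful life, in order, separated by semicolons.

$69,282; $106,353; $161,433; $54,243; $104,652; $85,401; $159,219; $151,848

Depreciable base = $1,033,831 − $141,400 = $892,431.
Rate = $892,431 / 33,053 machine-hours = $27 per machine-hour.
Year 1: 2,566 × $27 = $69,282. Book value $964,549.
Year 2: 3,939 × $27 = $106,353. Book value $858,196.
Year 3: 5,979 × $27 = $161,433. Book value $696,763.
Year 4: 2,009 × $27 = $54,243. Book value $642,520.
Year 5: 3,876 × $27 = $104,652. Book value $537,868.
Year 6: 3,163 × $27 = $85,401. Book value $452,467.
Year 7: 5,897 × $27 = $159,219. Book value $293,248.
Year 8: 5,624 × $27 = $151,848. Book value $141,400.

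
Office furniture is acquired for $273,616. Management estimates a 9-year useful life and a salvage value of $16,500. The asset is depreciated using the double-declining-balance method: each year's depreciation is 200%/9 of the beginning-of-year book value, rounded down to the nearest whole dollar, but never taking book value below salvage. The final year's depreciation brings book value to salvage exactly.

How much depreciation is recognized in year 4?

$28,608

Depreciable base = $273,616 − $16,500 = $257,116.
Year 1: ⌊$273,616 × 200%/9⌋ = $60,803. Book value $212,813.
Year 2: ⌊$212,813 × 200%/9⌋ = $47,291. Book value $165,522.
Year 3: ⌊$165,522 × 200%/9⌋ = $36,782. Book value $128,740.
Year 4: ⌊$128,740 × 200%/9⌋ = $28,608. Book value $100,132.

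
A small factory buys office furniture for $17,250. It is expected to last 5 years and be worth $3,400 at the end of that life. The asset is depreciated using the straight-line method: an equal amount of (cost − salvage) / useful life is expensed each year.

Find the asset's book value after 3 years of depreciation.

Depreciable base = $17,250 − $3,400 = $13,850.
Annual expense = $13,850 / 5 = $2,770.
End of year 1: book value $14,480.
End of year 2: book value $11,710.
End of year 3: book value $8,940.

$8,940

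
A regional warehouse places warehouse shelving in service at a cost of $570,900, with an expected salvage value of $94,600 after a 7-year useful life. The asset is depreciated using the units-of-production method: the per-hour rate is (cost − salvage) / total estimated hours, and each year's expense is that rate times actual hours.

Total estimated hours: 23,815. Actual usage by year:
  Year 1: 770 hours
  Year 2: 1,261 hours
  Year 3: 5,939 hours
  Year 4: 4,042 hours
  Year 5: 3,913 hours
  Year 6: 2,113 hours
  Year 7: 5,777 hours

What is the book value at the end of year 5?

Depreciable base = $570,900 − $94,600 = $476,300.
Rate = $476,300 / 23,815 hours = $20 per hour.
Year 1: 770 × $20 = $15,400. Book value $555,500.
Year 2: 1,261 × $20 = $25,220. Book value $530,280.
Year 3: 5,939 × $20 = $118,780. Book value $411,500.
Year 4: 4,042 × $20 = $80,840. Book value $330,660.
Year 5: 3,913 × $20 = $78,260. Book value $252,400.

$252,400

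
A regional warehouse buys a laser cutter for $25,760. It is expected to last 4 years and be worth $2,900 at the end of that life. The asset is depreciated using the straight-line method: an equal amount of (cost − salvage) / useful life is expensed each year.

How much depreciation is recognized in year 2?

$5,715

Depreciable base = $25,760 − $2,900 = $22,860.
Annual expense = $22,860 / 4 = $5,715.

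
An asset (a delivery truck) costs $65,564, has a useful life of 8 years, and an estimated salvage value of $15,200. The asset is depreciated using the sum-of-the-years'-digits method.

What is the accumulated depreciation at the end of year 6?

$46,167

Depreciable base = $65,564 − $15,200 = $50,364.
Sum of the years' digits = 8+7+6+5+4+3+2+1 = 36.
Year 1: $50,364 × 8/36 = $11,192. Book value $54,372.
Year 2: $50,364 × 7/36 = $9,793. Book value $44,579.
Year 3: $50,364 × 6/36 = $8,394. Book value $36,185.
Year 4: $50,364 × 5/36 = $6,995. Book value $29,190.
Year 5: $50,364 × 4/36 = $5,596. Book value $23,594.
Year 6: $50,364 × 3/36 = $4,197. Book value $19,397.
Accumulated through year 6 = $65,564 − $19,397 = $46,167.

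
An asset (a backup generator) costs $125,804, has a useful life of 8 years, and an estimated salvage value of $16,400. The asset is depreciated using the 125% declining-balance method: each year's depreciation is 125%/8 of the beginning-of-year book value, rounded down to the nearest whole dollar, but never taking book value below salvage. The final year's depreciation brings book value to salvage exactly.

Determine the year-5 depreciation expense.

Depreciable base = $125,804 − $16,400 = $109,404.
Year 1: ⌊$125,804 × 125%/8⌋ = $19,656. Book value $106,148.
Year 2: ⌊$106,148 × 125%/8⌋ = $16,585. Book value $89,563.
Year 3: ⌊$89,563 × 125%/8⌋ = $13,994. Book value $75,569.
Year 4: ⌊$75,569 × 125%/8⌋ = $11,807. Book value $63,762.
Year 5: ⌊$63,762 × 125%/8⌋ = $9,962. Book value $53,800.

$9,962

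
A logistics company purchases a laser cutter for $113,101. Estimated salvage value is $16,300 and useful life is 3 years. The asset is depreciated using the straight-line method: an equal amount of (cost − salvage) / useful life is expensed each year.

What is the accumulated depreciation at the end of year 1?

Depreciable base = $113,101 − $16,300 = $96,801.
Annual expense = $96,801 / 3 = $32,267.
End of year 1: book value $80,834.
Accumulated through year 1 = $113,101 − $80,834 = $32,267.

$32,267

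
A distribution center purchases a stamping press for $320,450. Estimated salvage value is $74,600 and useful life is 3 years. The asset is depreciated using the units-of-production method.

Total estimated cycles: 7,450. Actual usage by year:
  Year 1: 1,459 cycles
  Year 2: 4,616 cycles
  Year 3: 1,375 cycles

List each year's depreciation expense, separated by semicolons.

$48,147; $152,328; $45,375

Depreciable base = $320,450 − $74,600 = $245,850.
Rate = $245,850 / 7,450 cycles = $33 per cycle.
Year 1: 1,459 × $33 = $48,147. Book value $272,303.
Year 2: 4,616 × $33 = $152,328. Book value $119,975.
Year 3: 1,375 × $33 = $45,375. Book value $74,600.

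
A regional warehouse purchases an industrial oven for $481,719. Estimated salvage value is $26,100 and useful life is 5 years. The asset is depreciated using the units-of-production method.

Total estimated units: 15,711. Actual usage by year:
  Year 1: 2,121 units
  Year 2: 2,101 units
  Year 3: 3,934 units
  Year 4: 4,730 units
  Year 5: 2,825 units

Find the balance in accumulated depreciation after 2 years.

Depreciable base = $481,719 − $26,100 = $455,619.
Rate = $455,619 / 15,711 units = $29 per unit.
Year 1: 2,121 × $29 = $61,509. Book value $420,210.
Year 2: 2,101 × $29 = $60,929. Book value $359,281.
Accumulated through year 2 = $481,719 − $359,281 = $122,438.

$122,438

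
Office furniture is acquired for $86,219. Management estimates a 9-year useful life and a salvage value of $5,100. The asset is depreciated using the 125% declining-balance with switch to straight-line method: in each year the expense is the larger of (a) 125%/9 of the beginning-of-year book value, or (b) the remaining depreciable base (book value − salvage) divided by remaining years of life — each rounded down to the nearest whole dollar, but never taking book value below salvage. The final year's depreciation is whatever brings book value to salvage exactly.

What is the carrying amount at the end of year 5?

$38,404

Depreciable base = $86,219 − $5,100 = $81,119.
Year 1: DB = ⌊$86,219 × 125%/9⌋ = $11,974; SL = ⌊$81,119/9⌋ = $9,013 → take DB $11,974. Book value $74,245.
Year 2: DB = ⌊$74,245 × 125%/9⌋ = $10,311; SL = ⌊$69,145/8⌋ = $8,643 → take DB $10,311. Book value $63,934.
Year 3: DB = ⌊$63,934 × 125%/9⌋ = $8,879; SL = ⌊$58,834/7⌋ = $8,404 → take DB $8,879. Book value $55,055.
Year 4: DB = ⌊$55,055 × 125%/9⌋ = $7,646; SL = ⌊$49,955/6⌋ = $8,325 → take SL $8,325. Book value $46,730.
Year 5: DB = ⌊$46,730 × 125%/9⌋ = $6,490; SL = ⌊$41,630/5⌋ = $8,326 → take SL $8,326. Book value $38,404.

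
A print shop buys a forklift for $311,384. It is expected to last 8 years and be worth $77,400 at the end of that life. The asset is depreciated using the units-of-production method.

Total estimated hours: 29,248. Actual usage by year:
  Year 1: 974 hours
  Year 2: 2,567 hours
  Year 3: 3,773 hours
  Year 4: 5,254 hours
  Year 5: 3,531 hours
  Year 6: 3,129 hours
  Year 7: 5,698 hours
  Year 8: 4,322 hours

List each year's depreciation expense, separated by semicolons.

Depreciable base = $311,384 − $77,400 = $233,984.
Rate = $233,984 / 29,248 hours = $8 per hour.
Year 1: 974 × $8 = $7,792. Book value $303,592.
Year 2: 2,567 × $8 = $20,536. Book value $283,056.
Year 3: 3,773 × $8 = $30,184. Book value $252,872.
Year 4: 5,254 × $8 = $42,032. Book value $210,840.
Year 5: 3,531 × $8 = $28,248. Book value $182,592.
Year 6: 3,129 × $8 = $25,032. Book value $157,560.
Year 7: 5,698 × $8 = $45,584. Book value $111,976.
Year 8: 4,322 × $8 = $34,576. Book value $77,400.

$7,792; $20,536; $30,184; $42,032; $28,248; $25,032; $45,584; $34,576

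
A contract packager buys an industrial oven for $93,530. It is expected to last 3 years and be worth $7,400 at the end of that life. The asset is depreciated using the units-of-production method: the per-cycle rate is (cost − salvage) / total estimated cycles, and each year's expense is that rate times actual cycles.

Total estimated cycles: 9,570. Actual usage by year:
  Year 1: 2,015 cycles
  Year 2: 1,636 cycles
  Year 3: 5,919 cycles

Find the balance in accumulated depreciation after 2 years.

$32,859

Depreciable base = $93,530 − $7,400 = $86,130.
Rate = $86,130 / 9,570 cycles = $9 per cycle.
Year 1: 2,015 × $9 = $18,135. Book value $75,395.
Year 2: 1,636 × $9 = $14,724. Book value $60,671.
Accumulated through year 2 = $93,530 − $60,671 = $32,859.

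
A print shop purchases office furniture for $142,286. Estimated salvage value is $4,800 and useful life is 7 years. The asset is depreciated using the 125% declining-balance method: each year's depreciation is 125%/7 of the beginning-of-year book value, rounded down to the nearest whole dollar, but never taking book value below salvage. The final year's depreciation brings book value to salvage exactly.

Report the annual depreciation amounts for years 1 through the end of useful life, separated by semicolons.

$25,408; $20,871; $17,144; $14,082; $11,568; $9,502; $38,911

Depreciable base = $142,286 − $4,800 = $137,486.
Year 1: ⌊$142,286 × 125%/7⌋ = $25,408. Book value $116,878.
Year 2: ⌊$116,878 × 125%/7⌋ = $20,871. Book value $96,007.
Year 3: ⌊$96,007 × 125%/7⌋ = $17,144. Book value $78,863.
Year 4: ⌊$78,863 × 125%/7⌋ = $14,082. Book value $64,781.
Year 5: ⌊$64,781 × 125%/7⌋ = $11,568. Book value $53,213.
Year 6: ⌊$53,213 × 125%/7⌋ = $9,502. Book value $43,711.
Year 7 (final): $43,711 − $4,800 = $38,911. Book value $4,800.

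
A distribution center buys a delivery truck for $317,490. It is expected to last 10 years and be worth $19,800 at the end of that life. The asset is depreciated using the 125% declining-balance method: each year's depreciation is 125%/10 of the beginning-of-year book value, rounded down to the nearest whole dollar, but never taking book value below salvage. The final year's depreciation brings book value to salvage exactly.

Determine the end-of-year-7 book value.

$124,680

Depreciable base = $317,490 − $19,800 = $297,690.
Year 1: ⌊$317,490 × 125%/10⌋ = $39,686. Book value $277,804.
Year 2: ⌊$277,804 × 125%/10⌋ = $34,725. Book value $243,079.
Year 3: ⌊$243,079 × 125%/10⌋ = $30,384. Book value $212,695.
Year 4: ⌊$212,695 × 125%/10⌋ = $26,586. Book value $186,109.
Year 5: ⌊$186,109 × 125%/10⌋ = $23,263. Book value $162,846.
Year 6: ⌊$162,846 × 125%/10⌋ = $20,355. Book value $142,491.
Year 7: ⌊$142,491 × 125%/10⌋ = $17,811. Book value $124,680.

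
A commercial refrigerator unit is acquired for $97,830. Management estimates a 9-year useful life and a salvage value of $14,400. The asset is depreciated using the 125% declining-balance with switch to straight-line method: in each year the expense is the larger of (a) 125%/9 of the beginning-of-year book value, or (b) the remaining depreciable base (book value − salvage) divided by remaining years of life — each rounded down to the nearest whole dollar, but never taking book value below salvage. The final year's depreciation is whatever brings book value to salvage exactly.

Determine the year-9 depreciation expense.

$7,879

Depreciable base = $97,830 − $14,400 = $83,430.
Year 1: DB = ⌊$97,830 × 125%/9⌋ = $13,587; SL = ⌊$83,430/9⌋ = $9,270 → take DB $13,587. Book value $84,243.
Year 2: DB = ⌊$84,243 × 125%/9⌋ = $11,700; SL = ⌊$69,843/8⌋ = $8,730 → take DB $11,700. Book value $72,543.
Year 3: DB = ⌊$72,543 × 125%/9⌋ = $10,075; SL = ⌊$58,143/7⌋ = $8,306 → take DB $10,075. Book value $62,468.
Year 4: DB = ⌊$62,468 × 125%/9⌋ = $8,676; SL = ⌊$48,068/6⌋ = $8,011 → take DB $8,676. Book value $53,792.
Year 5: DB = ⌊$53,792 × 125%/9⌋ = $7,471; SL = ⌊$39,392/5⌋ = $7,878 → take SL $7,878. Book value $45,914.
Year 6: DB = ⌊$45,914 × 125%/9⌋ = $6,376; SL = ⌊$31,514/4⌋ = $7,878 → take SL $7,878. Book value $38,036.
Year 7: DB = ⌊$38,036 × 125%/9⌋ = $5,282; SL = ⌊$23,636/3⌋ = $7,878 → take SL $7,878. Book value $30,158.
Year 8: DB = ⌊$30,158 × 125%/9⌋ = $4,188; SL = ⌊$15,758/2⌋ = $7,879 → take SL $7,879. Book value $22,279.
Year 9 (final): $22,279 − $14,400 = $7,879. Book value $14,400.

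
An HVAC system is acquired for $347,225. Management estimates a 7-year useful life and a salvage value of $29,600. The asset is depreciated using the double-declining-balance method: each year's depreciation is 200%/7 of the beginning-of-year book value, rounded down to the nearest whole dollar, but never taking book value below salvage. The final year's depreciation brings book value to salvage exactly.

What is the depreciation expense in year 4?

Depreciable base = $347,225 − $29,600 = $317,625.
Year 1: ⌊$347,225 × 200%/7⌋ = $99,207. Book value $248,018.
Year 2: ⌊$248,018 × 200%/7⌋ = $70,862. Book value $177,156.
Year 3: ⌊$177,156 × 200%/7⌋ = $50,616. Book value $126,540.
Year 4: ⌊$126,540 × 200%/7⌋ = $36,154. Book value $90,386.

$36,154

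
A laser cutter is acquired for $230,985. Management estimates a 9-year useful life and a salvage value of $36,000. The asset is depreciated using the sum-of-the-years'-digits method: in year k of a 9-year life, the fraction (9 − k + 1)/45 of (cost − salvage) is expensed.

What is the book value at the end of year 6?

$61,998

Depreciable base = $230,985 − $36,000 = $194,985.
Sum of the years' digits = 9+8+7+6+5+4+3+2+1 = 45.
Year 1: $194,985 × 9/45 = $38,997. Book value $191,988.
Year 2: $194,985 × 8/45 = $34,664. Book value $157,324.
Year 3: $194,985 × 7/45 = $30,331. Book value $126,993.
Year 4: $194,985 × 6/45 = $25,998. Book value $100,995.
Year 5: $194,985 × 5/45 = $21,665. Book value $79,330.
Year 6: $194,985 × 4/45 = $17,332. Book value $61,998.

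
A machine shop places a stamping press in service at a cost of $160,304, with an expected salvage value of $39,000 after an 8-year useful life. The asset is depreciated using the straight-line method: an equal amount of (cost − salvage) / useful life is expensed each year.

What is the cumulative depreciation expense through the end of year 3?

$45,489

Depreciable base = $160,304 − $39,000 = $121,304.
Annual expense = $121,304 / 8 = $15,163.
End of year 1: book value $145,141.
End of year 2: book value $129,978.
End of year 3: book value $114,815.
Accumulated through year 3 = $160,304 − $114,815 = $45,489.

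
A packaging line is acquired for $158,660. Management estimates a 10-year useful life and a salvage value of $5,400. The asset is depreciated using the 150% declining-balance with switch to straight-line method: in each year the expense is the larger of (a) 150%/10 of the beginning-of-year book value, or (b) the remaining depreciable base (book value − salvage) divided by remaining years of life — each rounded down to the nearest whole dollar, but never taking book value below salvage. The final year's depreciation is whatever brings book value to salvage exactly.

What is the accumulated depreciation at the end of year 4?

Depreciable base = $158,660 − $5,400 = $153,260.
Year 1: DB = ⌊$158,660 × 150%/10⌋ = $23,799; SL = ⌊$153,260/10⌋ = $15,326 → take DB $23,799. Book value $134,861.
Year 2: DB = ⌊$134,861 × 150%/10⌋ = $20,229; SL = ⌊$129,461/9⌋ = $14,384 → take DB $20,229. Book value $114,632.
Year 3: DB = ⌊$114,632 × 150%/10⌋ = $17,194; SL = ⌊$109,232/8⌋ = $13,654 → take DB $17,194. Book value $97,438.
Year 4: DB = ⌊$97,438 × 150%/10⌋ = $14,615; SL = ⌊$92,038/7⌋ = $13,148 → take DB $14,615. Book value $82,823.
Accumulated through year 4 = $158,660 − $82,823 = $75,837.

$75,837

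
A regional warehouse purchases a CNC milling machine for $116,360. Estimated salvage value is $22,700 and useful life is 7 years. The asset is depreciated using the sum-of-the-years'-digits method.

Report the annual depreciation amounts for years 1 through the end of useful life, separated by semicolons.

Depreciable base = $116,360 − $22,700 = $93,660.
Sum of the years' digits = 7+6+5+4+3+2+1 = 28.
Year 1: $93,660 × 7/28 = $23,415. Book value $92,945.
Year 2: $93,660 × 6/28 = $20,070. Book value $72,875.
Year 3: $93,660 × 5/28 = $16,725. Book value $56,150.
Year 4: $93,660 × 4/28 = $13,380. Book value $42,770.
Year 5: $93,660 × 3/28 = $10,035. Book value $32,735.
Year 6: $93,660 × 2/28 = $6,690. Book value $26,045.
Year 7: $93,660 × 1/28 = $3,345. Book value $22,700.

$23,415; $20,070; $16,725; $13,380; $10,035; $6,690; $3,345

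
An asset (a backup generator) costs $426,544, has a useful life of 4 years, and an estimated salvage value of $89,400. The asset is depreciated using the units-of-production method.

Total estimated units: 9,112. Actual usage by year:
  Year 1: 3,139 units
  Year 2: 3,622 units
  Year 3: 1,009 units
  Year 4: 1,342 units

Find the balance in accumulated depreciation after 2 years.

Depreciable base = $426,544 − $89,400 = $337,144.
Rate = $337,144 / 9,112 units = $37 per unit.
Year 1: 3,139 × $37 = $116,143. Book value $310,401.
Year 2: 3,622 × $37 = $134,014. Book value $176,387.
Accumulated through year 2 = $426,544 − $176,387 = $250,157.

$250,157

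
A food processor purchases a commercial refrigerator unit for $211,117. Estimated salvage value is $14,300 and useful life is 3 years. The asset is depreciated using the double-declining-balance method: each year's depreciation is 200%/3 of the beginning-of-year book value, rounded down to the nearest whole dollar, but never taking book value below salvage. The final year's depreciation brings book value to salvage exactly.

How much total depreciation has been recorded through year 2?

$187,659

Depreciable base = $211,117 − $14,300 = $196,817.
Year 1: ⌊$211,117 × 200%/3⌋ = $140,744. Book value $70,373.
Year 2: ⌊$70,373 × 200%/3⌋ = $46,915. Book value $23,458.
Accumulated through year 2 = $211,117 − $23,458 = $187,659.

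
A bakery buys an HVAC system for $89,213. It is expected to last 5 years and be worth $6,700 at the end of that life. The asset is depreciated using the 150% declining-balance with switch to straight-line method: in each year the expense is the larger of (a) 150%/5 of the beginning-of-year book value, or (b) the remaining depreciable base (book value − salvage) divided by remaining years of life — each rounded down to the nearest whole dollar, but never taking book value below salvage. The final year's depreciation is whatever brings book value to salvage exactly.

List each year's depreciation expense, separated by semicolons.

$26,763; $18,735; $13,114; $11,950; $11,951

Depreciable base = $89,213 − $6,700 = $82,513.
Year 1: DB = ⌊$89,213 × 150%/5⌋ = $26,763; SL = ⌊$82,513/5⌋ = $16,502 → take DB $26,763. Book value $62,450.
Year 2: DB = ⌊$62,450 × 150%/5⌋ = $18,735; SL = ⌊$55,750/4⌋ = $13,937 → take DB $18,735. Book value $43,715.
Year 3: DB = ⌊$43,715 × 150%/5⌋ = $13,114; SL = ⌊$37,015/3⌋ = $12,338 → take DB $13,114. Book value $30,601.
Year 4: DB = ⌊$30,601 × 150%/5⌋ = $9,180; SL = ⌊$23,901/2⌋ = $11,950 → take SL $11,950. Book value $18,651.
Year 5 (final): $18,651 − $6,700 = $11,951. Book value $6,700.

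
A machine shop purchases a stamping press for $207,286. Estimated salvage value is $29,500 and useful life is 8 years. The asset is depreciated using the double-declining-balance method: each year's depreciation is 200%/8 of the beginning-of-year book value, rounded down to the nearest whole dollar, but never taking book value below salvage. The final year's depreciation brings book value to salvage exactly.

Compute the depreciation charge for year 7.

Depreciable base = $207,286 − $29,500 = $177,786.
Year 1: ⌊$207,286 × 200%/8⌋ = $51,821. Book value $155,465.
Year 2: ⌊$155,465 × 200%/8⌋ = $38,866. Book value $116,599.
Year 3: ⌊$116,599 × 200%/8⌋ = $29,149. Book value $87,450.
Year 4: ⌊$87,450 × 200%/8⌋ = $21,862. Book value $65,588.
Year 5: ⌊$65,588 × 200%/8⌋ = $16,397. Book value $49,191.
Year 6: ⌊$49,191 × 200%/8⌋ = $12,297. Book value $36,894.
Year 7: ⌊$36,894 × 200%/8⌋ = $9,223, capped at $7,394. Book value $29,500.

$7,394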